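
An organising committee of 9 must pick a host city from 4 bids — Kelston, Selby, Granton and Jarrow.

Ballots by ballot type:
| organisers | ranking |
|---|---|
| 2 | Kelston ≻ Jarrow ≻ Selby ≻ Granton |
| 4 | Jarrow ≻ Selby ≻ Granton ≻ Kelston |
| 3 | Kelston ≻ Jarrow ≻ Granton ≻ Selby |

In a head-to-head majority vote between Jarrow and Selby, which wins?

Ballots ranking Jarrow above Selby: 2 + 4 + 3 = 9.
Ballots ranking Selby above Jarrow: 9 − 9 = 0.
Jarrow wins the head-to-head 9–0.

Jarrow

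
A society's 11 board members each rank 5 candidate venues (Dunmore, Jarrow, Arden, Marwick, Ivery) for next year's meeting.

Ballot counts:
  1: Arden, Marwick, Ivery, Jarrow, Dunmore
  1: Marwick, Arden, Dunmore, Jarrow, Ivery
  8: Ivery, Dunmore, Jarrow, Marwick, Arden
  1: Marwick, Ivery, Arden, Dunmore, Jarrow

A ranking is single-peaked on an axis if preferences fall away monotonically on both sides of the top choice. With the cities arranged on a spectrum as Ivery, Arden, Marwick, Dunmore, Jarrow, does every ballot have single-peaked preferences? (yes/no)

Axis positions: Ivery=1, Arden=2, Marwick=3, Dunmore=4, Jarrow=5.
Faction 1: ranking walks positions 2-3-1-5-4; Jarrow is ranked above Dunmore even though Dunmore lies between Jarrow and the peak Arden on the axis — preferences dip and rise again. Not single-peaked.
Faction 2 (peak Marwick at position 3): ranking walks positions 3-2-4-5-1, expanding outward from the peak — single-peaked.
Faction 3: ranking walks positions 1-4-5-3-2; Dunmore is ranked above Arden even though Arden lies between Dunmore and the peak Ivery on the axis — preferences dip and rise again. Not single-peaked.
Faction 4: ranking walks positions 3-1-2-4-5; Ivery is ranked above Arden even though Arden lies between Ivery and the peak Marwick on the axis — preferences dip and rise again. Not single-peaked.
Faction 1 violates single-peakedness, so the profile is not single-peaked on this axis.

no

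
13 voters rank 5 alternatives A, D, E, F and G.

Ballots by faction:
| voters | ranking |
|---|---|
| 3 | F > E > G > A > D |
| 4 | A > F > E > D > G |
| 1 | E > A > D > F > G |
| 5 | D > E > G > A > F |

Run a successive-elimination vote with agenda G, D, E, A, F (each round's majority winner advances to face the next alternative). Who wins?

Round 1: G vs D — 3–10, D advances.
Round 2: D vs E — 5–8, E advances.
Round 3: E vs A — 9–4, E advances.
Round 4: E vs F — 6–7, F advances.
The agenda winner is F.

F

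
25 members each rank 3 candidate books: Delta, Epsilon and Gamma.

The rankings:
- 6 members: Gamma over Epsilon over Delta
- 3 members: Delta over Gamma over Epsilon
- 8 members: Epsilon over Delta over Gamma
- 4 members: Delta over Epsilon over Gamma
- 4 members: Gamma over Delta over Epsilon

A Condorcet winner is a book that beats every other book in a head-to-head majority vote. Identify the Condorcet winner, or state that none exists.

Head-to-head results (25 members):
Delta vs Epsilon: Epsilon wins 14–11.
Delta–Gamma: Delta 15–10.
Epsilon vs Gamma: Gamma, 13–12.
No book is unbeaten: Delta loses to Epsilon; Epsilon loses to Gamma; Gamma loses to Delta. In particular Delta → Gamma → Epsilon → Delta is a majority cycle — no Condorcet winner exists.

none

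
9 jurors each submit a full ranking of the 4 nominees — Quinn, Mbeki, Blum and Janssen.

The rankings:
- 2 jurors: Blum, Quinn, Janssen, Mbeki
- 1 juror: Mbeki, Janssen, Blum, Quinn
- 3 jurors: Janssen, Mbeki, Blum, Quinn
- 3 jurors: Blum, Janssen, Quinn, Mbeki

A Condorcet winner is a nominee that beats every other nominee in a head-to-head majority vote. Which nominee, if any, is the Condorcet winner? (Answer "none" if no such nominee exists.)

Blum

Check each pair by majority over 9 ballots:
Quinn–Mbeki: Quinn 5–4.
Quinn vs Blum: Blum, 9–0.
Quinn vs Janssen: 2 for Quinn, 7 for Janssen — Janssen by 7–2.
Mbeki vs Blum: Mbeki is ranked higher on 1+3 = 4 ballots, Blum on 5. Blum wins 5–4.
Mbeki vs Janssen: Janssen, 8–1.
Blum vs Janssen: Blum, 5–4.
Blum beats each of Quinn, Mbeki, Janssen — Blum is the Condorcet winner.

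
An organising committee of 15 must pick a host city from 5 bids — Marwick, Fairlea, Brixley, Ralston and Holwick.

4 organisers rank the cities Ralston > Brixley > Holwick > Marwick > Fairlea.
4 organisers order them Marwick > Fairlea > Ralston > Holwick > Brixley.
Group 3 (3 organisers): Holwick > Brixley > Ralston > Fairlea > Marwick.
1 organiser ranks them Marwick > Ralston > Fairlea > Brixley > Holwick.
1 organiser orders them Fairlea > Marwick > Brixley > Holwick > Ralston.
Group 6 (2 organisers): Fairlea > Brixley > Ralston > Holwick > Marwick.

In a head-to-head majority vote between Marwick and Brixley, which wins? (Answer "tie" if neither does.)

Brixley

Ballots ranking Marwick above Brixley: 4 + 1 + 1 = 6.
Ballots ranking Brixley above Marwick: 15 − 6 = 9.
Brixley wins the head-to-head 9–6.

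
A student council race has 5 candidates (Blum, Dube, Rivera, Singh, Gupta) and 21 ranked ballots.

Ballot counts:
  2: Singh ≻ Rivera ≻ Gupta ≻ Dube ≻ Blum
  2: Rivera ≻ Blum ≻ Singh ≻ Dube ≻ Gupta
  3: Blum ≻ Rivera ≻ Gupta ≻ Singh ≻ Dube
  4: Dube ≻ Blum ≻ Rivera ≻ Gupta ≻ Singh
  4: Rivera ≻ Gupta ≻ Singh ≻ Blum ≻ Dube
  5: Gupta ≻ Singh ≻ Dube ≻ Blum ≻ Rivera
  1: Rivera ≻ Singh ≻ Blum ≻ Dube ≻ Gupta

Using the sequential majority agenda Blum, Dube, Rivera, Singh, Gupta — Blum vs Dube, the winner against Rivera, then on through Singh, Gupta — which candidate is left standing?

Round 1: Blum vs Dube — 10–11, Dube advances.
Round 2: Dube vs Rivera — 9–12, Rivera advances.
Round 3: Rivera vs Singh — 14–7, Rivera advances.
Round 4: Rivera vs Gupta — 16–5, Rivera advances.
The agenda winner is Rivera.

Rivera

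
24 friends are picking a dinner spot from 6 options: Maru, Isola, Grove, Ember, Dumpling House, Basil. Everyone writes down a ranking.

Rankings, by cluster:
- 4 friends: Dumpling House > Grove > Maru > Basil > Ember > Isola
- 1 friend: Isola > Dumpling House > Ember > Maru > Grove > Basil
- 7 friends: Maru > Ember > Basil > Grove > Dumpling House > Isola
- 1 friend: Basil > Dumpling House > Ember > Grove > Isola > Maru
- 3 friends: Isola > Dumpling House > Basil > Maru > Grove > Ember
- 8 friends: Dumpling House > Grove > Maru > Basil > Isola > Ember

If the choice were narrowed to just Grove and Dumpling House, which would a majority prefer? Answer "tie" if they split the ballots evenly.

Dumpling House

Ballots ranking Grove above Dumpling House: 7.
Ballots ranking Dumpling House above Grove: 24 − 7 = 17.
Dumpling House wins the head-to-head 17–7.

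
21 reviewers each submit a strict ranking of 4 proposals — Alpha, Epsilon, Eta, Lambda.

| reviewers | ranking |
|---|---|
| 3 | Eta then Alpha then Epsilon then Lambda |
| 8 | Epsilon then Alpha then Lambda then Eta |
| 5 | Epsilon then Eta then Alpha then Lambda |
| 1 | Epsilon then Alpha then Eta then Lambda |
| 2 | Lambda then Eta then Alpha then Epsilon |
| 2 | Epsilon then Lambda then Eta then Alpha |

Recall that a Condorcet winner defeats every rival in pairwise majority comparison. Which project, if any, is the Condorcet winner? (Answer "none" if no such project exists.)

Epsilon

Head-to-head results (21 reviewers):
Alpha vs Epsilon: Alpha preferred on 3+2 = 5 ballots; Epsilon wins 16–5.
Alpha vs Eta: Alpha is ranked higher on 8+1 = 9 ballots, Eta on 12. Eta wins 12–9.
Alpha vs Lambda: 3+8+5+1 = 17 for Alpha, 4 for Lambda — Alpha by 17–4.
Epsilon vs Eta: 16 to 5, Epsilon.
Epsilon–Lambda: Epsilon 19–2.
Eta vs Lambda: Lambda wins 12–9.
Epsilon beats each of Alpha, Eta, Lambda — Epsilon is the Condorcet winner.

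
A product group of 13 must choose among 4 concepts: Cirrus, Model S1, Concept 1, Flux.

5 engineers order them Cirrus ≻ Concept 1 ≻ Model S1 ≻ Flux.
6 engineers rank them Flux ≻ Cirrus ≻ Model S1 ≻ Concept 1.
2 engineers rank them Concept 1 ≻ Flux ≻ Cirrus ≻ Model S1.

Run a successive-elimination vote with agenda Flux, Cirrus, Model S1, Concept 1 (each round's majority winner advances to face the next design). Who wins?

Round 1: Flux vs Cirrus — 8–5, Flux advances.
Round 2: Flux vs Model S1 — 8–5, Flux advances.
Round 3: Flux vs Concept 1 — 6–7, Concept 1 advances.
Concept 1 survives the agenda.

Concept 1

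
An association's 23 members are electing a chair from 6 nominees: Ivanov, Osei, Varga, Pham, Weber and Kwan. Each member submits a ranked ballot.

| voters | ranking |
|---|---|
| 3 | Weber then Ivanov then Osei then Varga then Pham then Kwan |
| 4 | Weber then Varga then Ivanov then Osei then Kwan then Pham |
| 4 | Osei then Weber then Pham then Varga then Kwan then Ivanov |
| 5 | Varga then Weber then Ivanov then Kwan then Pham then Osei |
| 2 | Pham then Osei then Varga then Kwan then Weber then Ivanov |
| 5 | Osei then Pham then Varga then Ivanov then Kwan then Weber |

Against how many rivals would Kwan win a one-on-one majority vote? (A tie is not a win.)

Kwan against each rival (23 voters):
Kwan vs Ivanov: Kwan preferred on 4+2 = 6 ballots; Ivanov wins 17–6.
Kwan vs Osei: 5 for Kwan, 18 for Osei — Osei by 18–5.
Kwan–Varga: Varga 23–0.
Kwan vs Pham: Pham, 14–9.
Kwan vs Weber: Kwan preferred on 2+5 = 7 ballots; Weber wins 16–7.
Kwan beats no one; loses to Ivanov, Osei, Varga, Pham, Weber — 0 pairwise wins.

0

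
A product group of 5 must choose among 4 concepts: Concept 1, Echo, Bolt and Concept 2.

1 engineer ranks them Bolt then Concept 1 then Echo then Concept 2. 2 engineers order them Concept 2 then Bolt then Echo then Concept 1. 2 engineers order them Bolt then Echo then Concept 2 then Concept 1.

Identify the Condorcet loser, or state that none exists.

Pairwise majorities:
Concept 1 vs Echo: Echo, 4–1.
Concept 1 vs Bolt: Bolt, 5–0.
Concept 1–Concept 2: Concept 2 4–1.
Echo vs Bolt: 0 for Echo, 5 for Bolt — Bolt by 5–0.
Echo vs Concept 2: Echo, 3–2.
Bolt vs Concept 2: Bolt wins 3–2.
Concept 1 is beaten in every head-to-head and is the Condorcet loser.

Concept 1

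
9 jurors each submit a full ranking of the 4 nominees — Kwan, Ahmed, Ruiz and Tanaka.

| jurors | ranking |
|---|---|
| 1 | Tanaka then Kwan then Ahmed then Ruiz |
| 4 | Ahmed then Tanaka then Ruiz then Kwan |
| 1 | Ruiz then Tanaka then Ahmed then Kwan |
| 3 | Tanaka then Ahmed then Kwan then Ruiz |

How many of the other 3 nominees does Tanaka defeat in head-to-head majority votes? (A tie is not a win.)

3

Tanaka against each rival (9 jurors):
Tanaka vs Kwan: Tanaka wins 9–0.
Tanaka vs Ahmed: Tanaka wins 5–4.
Tanaka vs Ruiz: 1+4+3 = 8 for Tanaka, 1 for Ruiz — Tanaka by 8–1.
Tanaka beats Kwan, Ahmed, Ruiz — 3 pairwise wins.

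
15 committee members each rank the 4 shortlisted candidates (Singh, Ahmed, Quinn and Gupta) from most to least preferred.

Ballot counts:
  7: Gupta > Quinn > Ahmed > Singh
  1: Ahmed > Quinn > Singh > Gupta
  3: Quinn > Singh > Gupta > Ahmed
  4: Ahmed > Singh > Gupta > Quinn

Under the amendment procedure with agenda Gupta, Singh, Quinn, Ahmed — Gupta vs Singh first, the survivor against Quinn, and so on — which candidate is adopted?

Round 1: Gupta vs Singh — 7–8, Singh advances.
Round 2: Singh vs Quinn — 4–11, Quinn advances.
Round 3: Quinn vs Ahmed — 10–5, Quinn advances.
The agenda winner is Quinn.

Quinn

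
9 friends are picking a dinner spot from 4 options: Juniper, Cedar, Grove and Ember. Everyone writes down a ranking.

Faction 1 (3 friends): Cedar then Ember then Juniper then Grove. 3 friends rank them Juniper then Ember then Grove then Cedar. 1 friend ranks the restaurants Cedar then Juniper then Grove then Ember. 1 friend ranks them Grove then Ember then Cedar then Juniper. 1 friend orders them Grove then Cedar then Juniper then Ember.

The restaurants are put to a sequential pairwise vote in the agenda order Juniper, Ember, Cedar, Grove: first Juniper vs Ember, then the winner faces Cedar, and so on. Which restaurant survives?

Grove

Round 1: Juniper vs Ember — 5–4, Juniper advances.
Round 2: Juniper vs Cedar — 3–6, Cedar advances.
Round 3: Cedar vs Grove — 4–5, Grove advances.
Grove survives the agenda.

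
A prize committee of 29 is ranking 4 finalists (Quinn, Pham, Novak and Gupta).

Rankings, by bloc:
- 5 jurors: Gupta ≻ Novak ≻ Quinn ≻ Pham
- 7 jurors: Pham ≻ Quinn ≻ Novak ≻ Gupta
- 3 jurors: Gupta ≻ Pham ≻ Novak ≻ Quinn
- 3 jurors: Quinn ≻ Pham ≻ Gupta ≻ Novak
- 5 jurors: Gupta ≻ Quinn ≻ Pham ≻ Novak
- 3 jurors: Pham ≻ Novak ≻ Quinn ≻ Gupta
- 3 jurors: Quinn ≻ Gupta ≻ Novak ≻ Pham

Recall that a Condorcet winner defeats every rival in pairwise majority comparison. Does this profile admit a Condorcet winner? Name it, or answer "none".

Pairwise majorities:
Quinn vs Pham: Quinn wins 16–13.
Quinn vs Novak: Quinn, 18–11.
Quinn vs Gupta: Quinn preferred on 7+3+3+3 = 16 ballots; Quinn wins 16–13.
Pham vs Novak: 7+3+3+5+3 = 21 for Pham, 8 for Novak — Pham by 21–8.
Pham vs Gupta: 7+3+3 = 13 for Pham, 16 for Gupta — Gupta by 16–13.
Novak vs Gupta: Novak preferred on 7+3 = 10 ballots; Gupta wins 19–10.
Quinn defeats every rival head-to-head and is the Condorcet winner.

Quinn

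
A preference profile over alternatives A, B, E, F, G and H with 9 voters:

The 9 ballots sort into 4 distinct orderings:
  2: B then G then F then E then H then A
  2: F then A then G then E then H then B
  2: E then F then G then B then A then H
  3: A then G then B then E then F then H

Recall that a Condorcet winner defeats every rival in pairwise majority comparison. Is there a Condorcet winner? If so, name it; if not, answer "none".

none

Pairwise majorities:
A vs B: A preferred on 2+3 = 5 ballots; A wins 5–4.
A vs E: 5 to 4, A.
A vs F: 3 to 6, F.
A vs G: 2+3 = 5 for A, 4 for G — A by 5–4.
A vs H: 7 to 2, A.
B vs E: 2+3 = 5 for B, 4 for E — B by 5–4.
B vs F: 2+3 = 5 for B, 4 for F — B by 5–4.
B vs G: B preferred on 2 ballots; G wins 7–2.
B vs H: 2+2+3 = 7 for B, 2 for H — B by 7–2.
E vs F: 5 to 4, E.
E vs G: E preferred on 2 ballots; G wins 7–2.
E vs H: E is ranked higher on 2+2+2+3 = 9 ballots, H on 0. E wins 9–0.
F vs G: F preferred on 2+2 = 4 ballots; G wins 5–4.
F vs H: F preferred on 2+2+2+3 = 9 ballots; F wins 9–0.
G vs H: G is ranked higher on 2+2+2+3 = 9 ballots, H on 0. G wins 9–0.
No alternative is unbeaten: A loses to F; B loses to A; E loses to A; F loses to B; G loses to A; H loses to A. In particular A → B → F → A is a majority cycle — no Condorcet winner exists.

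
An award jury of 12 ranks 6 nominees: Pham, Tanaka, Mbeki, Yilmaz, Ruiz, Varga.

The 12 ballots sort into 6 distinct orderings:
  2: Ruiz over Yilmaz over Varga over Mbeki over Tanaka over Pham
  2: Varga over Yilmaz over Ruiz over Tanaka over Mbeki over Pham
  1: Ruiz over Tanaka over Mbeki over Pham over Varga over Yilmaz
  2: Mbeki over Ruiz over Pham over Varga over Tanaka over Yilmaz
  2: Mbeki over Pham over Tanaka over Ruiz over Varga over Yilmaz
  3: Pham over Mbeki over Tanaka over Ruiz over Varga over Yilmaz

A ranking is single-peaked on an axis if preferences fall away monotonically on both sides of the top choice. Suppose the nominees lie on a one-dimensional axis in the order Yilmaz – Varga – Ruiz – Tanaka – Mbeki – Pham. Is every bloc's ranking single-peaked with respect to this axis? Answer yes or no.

Axis positions: Yilmaz=1, Varga=2, Ruiz=3, Tanaka=4, Mbeki=5, Pham=6.
Bloc 1: ranking walks positions 3-1-2-5-4-6; Yilmaz is ranked above Varga even though Varga lies between Yilmaz and the peak Ruiz on the axis — preferences dip and rise again. Not single-peaked.
Bloc 2 (peak Varga at position 2): ranking walks positions 2-1-3-4-5-6, expanding outward from the peak — single-peaked.
Bloc 3 (peak Ruiz at position 3): ranking walks positions 3-4-5-6-2-1, expanding outward from the peak — single-peaked.
Bloc 4: ranking walks positions 5-3-6-2-4-1; Ruiz is ranked above Tanaka even though Tanaka lies between Ruiz and the peak Mbeki on the axis — preferences dip and rise again. Not single-peaked.
Bloc 5 (peak Mbeki at position 5): ranking walks positions 5-6-4-3-2-1, expanding outward from the peak — single-peaked.
Bloc 6 (peak Pham at position 6): ranking walks positions 6-5-4-3-2-1, expanding outward from the peak — single-peaked.
Bloc 1 violates single-peakedness, so the profile is not single-peaked on this axis.

no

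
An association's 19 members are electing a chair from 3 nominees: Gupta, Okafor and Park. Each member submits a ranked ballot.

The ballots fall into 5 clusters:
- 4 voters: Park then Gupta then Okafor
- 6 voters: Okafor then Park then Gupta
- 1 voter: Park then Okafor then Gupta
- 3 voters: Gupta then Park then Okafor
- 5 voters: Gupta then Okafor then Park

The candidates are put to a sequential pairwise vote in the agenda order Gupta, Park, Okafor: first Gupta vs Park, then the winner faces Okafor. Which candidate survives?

Round 1: Gupta vs Park — 8–11, Park advances.
Round 2: Park vs Okafor — 8–11, Okafor advances.
Okafor survives the agenda.

Okafor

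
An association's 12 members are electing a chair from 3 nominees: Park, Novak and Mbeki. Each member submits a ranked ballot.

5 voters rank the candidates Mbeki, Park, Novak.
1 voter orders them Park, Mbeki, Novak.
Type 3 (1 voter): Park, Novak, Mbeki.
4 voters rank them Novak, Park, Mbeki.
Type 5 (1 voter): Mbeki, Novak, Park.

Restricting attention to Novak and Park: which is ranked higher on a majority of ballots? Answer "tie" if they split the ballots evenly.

Park

Ballots ranking Novak above Park: 4 + 1 = 5.
Ballots ranking Park above Novak: 12 − 5 = 7.
Park wins the head-to-head 7–5.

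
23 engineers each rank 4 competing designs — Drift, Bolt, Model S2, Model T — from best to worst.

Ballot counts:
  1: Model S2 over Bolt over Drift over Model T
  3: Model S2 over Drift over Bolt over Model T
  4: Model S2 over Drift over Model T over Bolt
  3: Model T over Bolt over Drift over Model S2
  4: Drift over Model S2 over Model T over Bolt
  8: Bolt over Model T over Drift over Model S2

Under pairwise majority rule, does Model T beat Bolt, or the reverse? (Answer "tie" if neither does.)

Ballots ranking Model T above Bolt: 4 + 3 + 4 = 11.
Ballots ranking Bolt above Model T: 23 − 11 = 12.
Bolt wins the head-to-head 12–11.

Bolt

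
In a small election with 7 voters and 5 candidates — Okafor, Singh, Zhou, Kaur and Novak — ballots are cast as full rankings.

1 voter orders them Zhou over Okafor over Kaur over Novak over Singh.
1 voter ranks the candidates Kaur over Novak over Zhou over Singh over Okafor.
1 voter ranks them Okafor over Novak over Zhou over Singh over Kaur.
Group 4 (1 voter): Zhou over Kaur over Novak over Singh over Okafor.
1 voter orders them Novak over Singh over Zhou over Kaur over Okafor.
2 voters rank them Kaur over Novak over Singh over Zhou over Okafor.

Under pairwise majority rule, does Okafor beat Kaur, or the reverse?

Ballots ranking Okafor above Kaur: 1 + 1 = 2.
Ballots ranking Kaur above Okafor: 7 − 2 = 5.
Kaur wins the head-to-head 5–2.

Kaur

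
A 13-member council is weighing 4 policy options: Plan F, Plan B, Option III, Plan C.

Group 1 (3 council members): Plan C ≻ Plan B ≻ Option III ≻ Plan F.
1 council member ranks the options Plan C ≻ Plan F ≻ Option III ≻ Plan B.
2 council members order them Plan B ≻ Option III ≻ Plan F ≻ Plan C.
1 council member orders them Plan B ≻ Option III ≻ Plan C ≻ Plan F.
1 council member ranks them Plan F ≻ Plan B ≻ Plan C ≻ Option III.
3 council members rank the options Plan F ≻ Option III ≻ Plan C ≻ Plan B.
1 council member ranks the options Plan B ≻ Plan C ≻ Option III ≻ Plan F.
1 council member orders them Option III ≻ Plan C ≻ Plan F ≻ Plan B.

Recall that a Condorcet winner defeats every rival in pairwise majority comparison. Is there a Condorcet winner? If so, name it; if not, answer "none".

none

Check each pair by majority over 13 ballots:
Plan F vs Plan B: Plan B, 7–6.
Plan F vs Option III: Option III, 8–5.
Plan F vs Plan C: Plan C, 7–6.
Plan B–Option III: Plan B 8–5.
Plan B vs Plan C: Plan C, 8–5.
Option III vs Plan C: Option III wins 7–6.
Every option loses at least once (Plan F loses to Plan B; Plan B loses to Plan C; Option III loses to Plan B; Plan C loses to Option III). The majority relation contains the cycle Plan B beats Option III beats Plan C beats Plan B, so there is no Condorcet winner.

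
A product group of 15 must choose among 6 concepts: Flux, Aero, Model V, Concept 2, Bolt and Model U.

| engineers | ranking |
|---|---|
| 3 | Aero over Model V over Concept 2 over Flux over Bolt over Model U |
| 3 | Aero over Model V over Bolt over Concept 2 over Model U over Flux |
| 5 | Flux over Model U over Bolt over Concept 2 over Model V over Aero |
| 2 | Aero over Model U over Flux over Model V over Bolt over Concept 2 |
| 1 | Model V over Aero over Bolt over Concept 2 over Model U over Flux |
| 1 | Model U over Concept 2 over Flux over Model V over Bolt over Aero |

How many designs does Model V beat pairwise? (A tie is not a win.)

Model V against each rival (15 engineers):
Model V vs Flux: Model V preferred on 3+3+1 = 7 ballots; Flux wins 8–7.
Model V vs Aero: 7 to 8, Aero.
Model V vs Concept 2: 9 to 6, Model V.
Model V vs Bolt: Model V is ranked higher on 3+3+2+1+1 = 10 ballots, Bolt on 5. Model V wins 10–5.
Model V vs Model U: Model U wins 8–7.
Model V beats Concept 2, Bolt; loses to Flux, Aero, Model U — 2 pairwise wins.

2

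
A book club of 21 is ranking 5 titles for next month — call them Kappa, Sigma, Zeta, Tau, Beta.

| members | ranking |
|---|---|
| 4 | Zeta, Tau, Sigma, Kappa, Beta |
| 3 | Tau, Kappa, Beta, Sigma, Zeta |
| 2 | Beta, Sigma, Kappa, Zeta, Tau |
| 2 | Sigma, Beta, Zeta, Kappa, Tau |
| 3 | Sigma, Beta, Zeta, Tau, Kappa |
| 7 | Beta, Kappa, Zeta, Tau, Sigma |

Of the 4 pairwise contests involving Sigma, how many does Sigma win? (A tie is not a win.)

Sigma against each rival (21 members):
Sigma–Kappa: Sigma 11–10.
Sigma vs Zeta: Sigma preferred on 3+2+2+3 = 10 ballots; Zeta wins 11–10.
Sigma vs Tau: 7 to 14, Tau.
Sigma vs Beta: Beta, 12–9.
Sigma beats Kappa; loses to Zeta, Tau, Beta — 1 pairwise win.

1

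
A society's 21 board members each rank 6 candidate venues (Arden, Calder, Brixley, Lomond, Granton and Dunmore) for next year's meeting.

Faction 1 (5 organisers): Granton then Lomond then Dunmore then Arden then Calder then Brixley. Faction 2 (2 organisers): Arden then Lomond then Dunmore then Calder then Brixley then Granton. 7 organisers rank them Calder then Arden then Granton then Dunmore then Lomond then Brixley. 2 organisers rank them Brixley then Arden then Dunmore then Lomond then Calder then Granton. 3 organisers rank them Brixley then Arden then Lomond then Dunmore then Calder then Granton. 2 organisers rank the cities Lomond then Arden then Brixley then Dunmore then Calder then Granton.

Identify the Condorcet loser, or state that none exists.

Brixley

Pairwise majorities:
Arden–Calder: Arden 14–7.
Arden vs Brixley: Arden preferred on 5+2+7+2 = 16 ballots; Arden wins 16–5.
Arden vs Lomond: 2+7+2+3 = 14 for Arden, 7 for Lomond — Arden by 14–7.
Arden vs Granton: 2+7+2+3+2 = 16 for Arden, 5 for Granton — Arden by 16–5.
Arden vs Dunmore: 2+7+2+3+2 = 16 for Arden, 5 for Dunmore — Arden by 16–5.
Calder vs Brixley: Calder wins 14–7.
Calder–Lomond: Lomond 14–7.
Calder vs Granton: Calder is ranked higher on 2+7+2+3+2 = 16 ballots, Granton on 5. Calder wins 16–5.
Calder vs Dunmore: Dunmore, 14–7.
Brixley–Lomond: Lomond 16–5.
Brixley vs Granton: 2+2+3+2 = 9 for Brixley, 12 for Granton — Granton by 12–9.
Brixley–Dunmore: Dunmore 14–7.
Lomond vs Granton: Granton wins 12–9.
Lomond vs Dunmore: Lomond preferred on 5+2+3+2 = 12 ballots; Lomond wins 12–9.
Granton vs Dunmore: 12 to 9, Granton.
Brixley loses to every other city — it is the Condorcet loser.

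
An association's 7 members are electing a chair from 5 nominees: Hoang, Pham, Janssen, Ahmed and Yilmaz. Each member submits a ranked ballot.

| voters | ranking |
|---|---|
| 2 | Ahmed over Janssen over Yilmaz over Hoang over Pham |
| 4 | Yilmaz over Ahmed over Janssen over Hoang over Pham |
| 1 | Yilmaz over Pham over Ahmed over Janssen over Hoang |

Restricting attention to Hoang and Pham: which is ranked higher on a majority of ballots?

Hoang

Ballots ranking Hoang above Pham: 2 + 4 = 6.
Ballots ranking Pham above Hoang: 7 − 6 = 1.
Hoang wins the head-to-head 6–1.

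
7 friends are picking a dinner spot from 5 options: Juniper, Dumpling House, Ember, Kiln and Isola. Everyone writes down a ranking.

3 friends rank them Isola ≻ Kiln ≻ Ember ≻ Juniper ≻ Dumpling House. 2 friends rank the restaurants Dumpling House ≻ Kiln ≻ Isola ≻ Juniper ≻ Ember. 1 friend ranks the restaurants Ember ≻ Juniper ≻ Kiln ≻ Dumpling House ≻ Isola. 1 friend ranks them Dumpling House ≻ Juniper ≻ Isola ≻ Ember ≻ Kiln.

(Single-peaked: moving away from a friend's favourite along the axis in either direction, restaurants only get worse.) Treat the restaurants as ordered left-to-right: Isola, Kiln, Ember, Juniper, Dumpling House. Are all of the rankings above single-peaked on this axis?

no

Axis positions: Isola=1, Kiln=2, Ember=3, Juniper=4, Dumpling House=5.
Group 1 (peak Isola at position 1): ranking walks positions 1-2-3-4-5, expanding outward from the peak — single-peaked.
Group 2: ranking walks positions 5-2-1-4-3; Kiln is ranked above Juniper even though Juniper lies between Kiln and the peak Dumpling House on the axis — preferences dip and rise again. Not single-peaked.
Group 3 (peak Ember at position 3): ranking walks positions 3-4-2-5-1, expanding outward from the peak — single-peaked.
Group 4: ranking walks positions 5-4-1-3-2; Isola is ranked above Ember even though Ember lies between Isola and the peak Dumpling House on the axis — preferences dip and rise again. Not single-peaked.
Group 2 violates single-peakedness, so the profile is not single-peaked on this axis.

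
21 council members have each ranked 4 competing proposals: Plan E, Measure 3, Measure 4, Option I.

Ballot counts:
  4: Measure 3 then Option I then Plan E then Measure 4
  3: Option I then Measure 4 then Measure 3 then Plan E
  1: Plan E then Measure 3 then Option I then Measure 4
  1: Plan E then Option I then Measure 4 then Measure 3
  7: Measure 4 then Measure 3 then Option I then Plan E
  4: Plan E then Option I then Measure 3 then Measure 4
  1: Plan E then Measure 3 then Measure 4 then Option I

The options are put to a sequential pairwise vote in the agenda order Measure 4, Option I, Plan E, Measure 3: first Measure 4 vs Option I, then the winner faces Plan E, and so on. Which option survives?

Measure 3

Round 1: Measure 4 vs Option I — 8–13, Option I advances.
Round 2: Option I vs Plan E — 14–7, Option I advances.
Round 3: Option I vs Measure 3 — 8–13, Measure 3 advances.
The agenda winner is Measure 3.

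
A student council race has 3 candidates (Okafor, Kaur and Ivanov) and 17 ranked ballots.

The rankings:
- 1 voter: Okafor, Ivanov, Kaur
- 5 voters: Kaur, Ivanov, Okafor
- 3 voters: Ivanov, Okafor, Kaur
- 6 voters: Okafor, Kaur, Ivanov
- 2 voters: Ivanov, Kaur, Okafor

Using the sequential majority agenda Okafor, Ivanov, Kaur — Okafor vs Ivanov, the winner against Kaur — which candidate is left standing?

Round 1: Okafor vs Ivanov — 7–10, Ivanov advances.
Round 2: Ivanov vs Kaur — 6–11, Kaur advances.
Kaur survives the agenda.

Kaur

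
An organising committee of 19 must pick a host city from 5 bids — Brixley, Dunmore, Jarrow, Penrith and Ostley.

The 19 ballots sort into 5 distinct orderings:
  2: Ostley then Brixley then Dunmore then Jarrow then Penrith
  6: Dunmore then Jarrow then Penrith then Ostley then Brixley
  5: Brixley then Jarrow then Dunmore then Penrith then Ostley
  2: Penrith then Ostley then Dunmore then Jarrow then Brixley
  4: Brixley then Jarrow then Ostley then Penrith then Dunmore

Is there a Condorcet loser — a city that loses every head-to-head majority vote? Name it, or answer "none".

Head-to-head results (19 organisers):
Brixley vs Dunmore: Brixley, 11–8.
Brixley vs Jarrow: 11 to 8, Brixley.
Brixley vs Penrith: Brixley, 11–8.
Brixley vs Ostley: Brixley preferred on 5+4 = 9 ballots; Ostley wins 10–9.
Dunmore–Jarrow: Dunmore 10–9.
Dunmore vs Penrith: Dunmore preferred on 2+6+5 = 13 ballots; Dunmore wins 13–6.
Dunmore vs Ostley: 6+5 = 11 for Dunmore, 8 for Ostley — Dunmore by 11–8.
Jarrow vs Penrith: 17 to 2, Jarrow.
Jarrow–Ostley: Jarrow 15–4.
Penrith vs Ostley: 6+5+2 = 13 for Penrith, 6 for Ostley — Penrith by 13–6.
Every city wins at least one matchup (Brixley beats Dunmore; Dunmore beats Jarrow; Jarrow beats Penrith; Penrith beats Ostley; Ostley beats Brixley), so there is no Condorcet loser.

none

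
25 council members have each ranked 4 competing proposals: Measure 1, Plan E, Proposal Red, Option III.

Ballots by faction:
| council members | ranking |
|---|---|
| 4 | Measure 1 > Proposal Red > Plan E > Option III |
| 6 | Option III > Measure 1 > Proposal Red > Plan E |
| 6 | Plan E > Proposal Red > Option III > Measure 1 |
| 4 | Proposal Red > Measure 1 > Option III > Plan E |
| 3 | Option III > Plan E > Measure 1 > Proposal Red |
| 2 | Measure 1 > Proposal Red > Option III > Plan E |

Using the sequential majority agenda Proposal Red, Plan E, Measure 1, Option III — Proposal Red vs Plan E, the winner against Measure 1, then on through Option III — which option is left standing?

Round 1: Proposal Red vs Plan E — 16–9, Proposal Red advances.
Round 2: Proposal Red vs Measure 1 — 10–15, Measure 1 advances.
Round 3: Measure 1 vs Option III — 10–15, Option III advances.
Option III survives the agenda.

Option III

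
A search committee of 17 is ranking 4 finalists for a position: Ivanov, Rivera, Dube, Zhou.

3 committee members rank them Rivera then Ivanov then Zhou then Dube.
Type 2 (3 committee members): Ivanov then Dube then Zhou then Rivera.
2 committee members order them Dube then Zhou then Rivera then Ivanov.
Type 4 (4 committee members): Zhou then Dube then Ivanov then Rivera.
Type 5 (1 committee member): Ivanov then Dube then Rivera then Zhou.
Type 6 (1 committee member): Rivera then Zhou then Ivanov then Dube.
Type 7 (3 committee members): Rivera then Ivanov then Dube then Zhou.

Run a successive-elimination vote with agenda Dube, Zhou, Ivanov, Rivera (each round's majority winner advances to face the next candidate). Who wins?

Rivera

Round 1: Dube vs Zhou — 9–8, Dube advances.
Round 2: Dube vs Ivanov — 6–11, Ivanov advances.
Round 3: Ivanov vs Rivera — 8–9, Rivera advances.
The agenda winner is Rivera.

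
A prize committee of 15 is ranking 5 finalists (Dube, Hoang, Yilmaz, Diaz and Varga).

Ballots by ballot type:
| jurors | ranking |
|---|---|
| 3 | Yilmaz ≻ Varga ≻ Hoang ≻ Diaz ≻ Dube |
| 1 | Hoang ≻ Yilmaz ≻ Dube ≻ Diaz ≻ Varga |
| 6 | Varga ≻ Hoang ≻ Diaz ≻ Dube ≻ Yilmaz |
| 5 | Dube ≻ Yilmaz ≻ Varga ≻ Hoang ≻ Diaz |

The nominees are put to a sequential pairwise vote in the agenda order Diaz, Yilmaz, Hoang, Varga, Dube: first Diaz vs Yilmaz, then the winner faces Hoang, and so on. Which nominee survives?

Dube

Round 1: Diaz vs Yilmaz — 6–9, Yilmaz advances.
Round 2: Yilmaz vs Hoang — 8–7, Yilmaz advances.
Round 3: Yilmaz vs Varga — 9–6, Yilmaz advances.
Round 4: Yilmaz vs Dube — 4–11, Dube advances.
Dube survives the agenda.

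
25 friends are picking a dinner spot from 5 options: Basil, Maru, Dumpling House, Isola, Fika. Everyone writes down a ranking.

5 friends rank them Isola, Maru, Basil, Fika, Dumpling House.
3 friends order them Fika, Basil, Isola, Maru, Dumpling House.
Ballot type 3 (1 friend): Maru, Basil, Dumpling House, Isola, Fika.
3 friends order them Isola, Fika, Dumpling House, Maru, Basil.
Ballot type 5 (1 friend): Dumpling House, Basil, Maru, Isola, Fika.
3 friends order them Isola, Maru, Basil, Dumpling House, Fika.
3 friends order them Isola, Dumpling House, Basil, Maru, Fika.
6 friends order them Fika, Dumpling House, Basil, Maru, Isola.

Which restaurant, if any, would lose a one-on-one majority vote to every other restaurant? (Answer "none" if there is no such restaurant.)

Pairwise majorities:
Basil vs Maru: Basil is ranked higher on 3+1+3+6 = 13 ballots, Maru on 12. Basil wins 13–12.
Basil–Dumpling House: Dumpling House 13–12.
Basil vs Isola: Basil is ranked higher on 3+1+1+6 = 11 ballots, Isola on 14. Isola wins 14–11.
Basil vs Fika: Basil is ranked higher on 5+1+1+3+3 = 13 ballots, Fika on 12. Basil wins 13–12.
Maru vs Dumpling House: 12 to 13, Dumpling House.
Maru vs Isola: Maru preferred on 1+1+6 = 8 ballots; Isola wins 17–8.
Maru–Fika: Maru 13–12.
Dumpling House vs Isola: Dumpling House is ranked higher on 1+1+6 = 8 ballots, Isola on 17. Isola wins 17–8.
Dumpling House–Fika: Fika 17–8.
Isola vs Fika: Isola, 16–9.
No restaurant is winless: Basil beats Maru; Maru beats Fika; Dumpling House beats Basil; Isola beats Basil; Fika beats Dumpling House. There is no Condorcet loser.

none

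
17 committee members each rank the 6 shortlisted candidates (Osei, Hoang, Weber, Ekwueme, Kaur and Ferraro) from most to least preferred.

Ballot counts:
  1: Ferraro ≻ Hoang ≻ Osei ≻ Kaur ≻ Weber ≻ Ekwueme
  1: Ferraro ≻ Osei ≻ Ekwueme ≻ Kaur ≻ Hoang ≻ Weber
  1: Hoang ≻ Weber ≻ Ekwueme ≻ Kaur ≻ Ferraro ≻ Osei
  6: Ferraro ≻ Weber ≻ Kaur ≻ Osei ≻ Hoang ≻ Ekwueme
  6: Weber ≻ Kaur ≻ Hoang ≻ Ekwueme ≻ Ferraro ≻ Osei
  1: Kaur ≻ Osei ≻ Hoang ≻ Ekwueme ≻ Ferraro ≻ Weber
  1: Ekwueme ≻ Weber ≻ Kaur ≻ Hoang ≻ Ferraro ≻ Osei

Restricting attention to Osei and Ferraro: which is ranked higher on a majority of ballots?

Ballots ranking Osei above Ferraro: 1.
Ballots ranking Ferraro above Osei: 17 − 1 = 16.
Ferraro wins the head-to-head 16–1.

Ferraro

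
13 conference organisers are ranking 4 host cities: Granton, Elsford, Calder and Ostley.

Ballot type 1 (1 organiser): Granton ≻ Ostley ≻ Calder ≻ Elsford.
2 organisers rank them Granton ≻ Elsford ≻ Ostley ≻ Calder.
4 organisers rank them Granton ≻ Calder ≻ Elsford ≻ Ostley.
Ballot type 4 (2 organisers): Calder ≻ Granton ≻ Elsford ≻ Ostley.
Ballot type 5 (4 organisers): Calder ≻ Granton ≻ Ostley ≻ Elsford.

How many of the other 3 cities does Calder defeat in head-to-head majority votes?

2

Calder against each rival (13 organisers):
Calder vs Granton: Granton, 7–6.
Calder vs Elsford: Calder is ranked higher on 1+4+2+4 = 11 ballots, Elsford on 2. Calder wins 11–2.
Calder vs Ostley: Calder, 10–3.
Calder beats Elsford, Ostley; loses to Granton — 2 pairwise wins.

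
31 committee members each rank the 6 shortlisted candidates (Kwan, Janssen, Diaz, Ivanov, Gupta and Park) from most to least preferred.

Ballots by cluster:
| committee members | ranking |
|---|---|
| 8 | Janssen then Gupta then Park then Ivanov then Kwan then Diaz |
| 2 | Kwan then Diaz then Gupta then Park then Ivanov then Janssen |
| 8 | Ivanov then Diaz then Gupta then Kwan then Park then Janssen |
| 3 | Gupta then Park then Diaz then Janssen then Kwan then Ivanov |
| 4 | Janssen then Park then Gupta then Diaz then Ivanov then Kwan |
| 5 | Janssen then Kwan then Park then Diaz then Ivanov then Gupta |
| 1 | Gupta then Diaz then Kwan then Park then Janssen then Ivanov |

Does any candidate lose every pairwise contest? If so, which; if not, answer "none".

Pairwise majorities:
Kwan vs Janssen: 11 to 20, Janssen.
Kwan vs Diaz: 8+2+5 = 15 for Kwan, 16 for Diaz — Diaz by 16–15.
Kwan vs Ivanov: 11 to 20, Ivanov.
Kwan–Gupta: Gupta 24–7.
Kwan–Park: Kwan 16–15.
Janssen vs Diaz: Janssen preferred on 8+4+5 = 17 ballots; Janssen wins 17–14.
Janssen vs Ivanov: Janssen preferred on 8+3+4+5+1 = 21 ballots; Janssen wins 21–10.
Janssen vs Gupta: Janssen preferred on 8+4+5 = 17 ballots; Janssen wins 17–14.
Janssen–Park: Janssen 17–14.
Diaz vs Ivanov: Diaz is ranked higher on 2+3+4+5+1 = 15 ballots, Ivanov on 16. Ivanov wins 16–15.
Diaz vs Gupta: Gupta wins 16–15.
Diaz vs Park: Park wins 20–11.
Ivanov–Gupta: Gupta 18–13.
Ivanov vs Park: Ivanov is ranked higher on 8 ballots, Park on 23. Park wins 23–8.
Gupta vs Park: Gupta wins 22–9.
No candidate is winless: Kwan beats Park; Janssen beats Kwan; Diaz beats Kwan; Ivanov beats Kwan; Gupta beats Kwan; Park beats Diaz. There is no Condorcet loser.

none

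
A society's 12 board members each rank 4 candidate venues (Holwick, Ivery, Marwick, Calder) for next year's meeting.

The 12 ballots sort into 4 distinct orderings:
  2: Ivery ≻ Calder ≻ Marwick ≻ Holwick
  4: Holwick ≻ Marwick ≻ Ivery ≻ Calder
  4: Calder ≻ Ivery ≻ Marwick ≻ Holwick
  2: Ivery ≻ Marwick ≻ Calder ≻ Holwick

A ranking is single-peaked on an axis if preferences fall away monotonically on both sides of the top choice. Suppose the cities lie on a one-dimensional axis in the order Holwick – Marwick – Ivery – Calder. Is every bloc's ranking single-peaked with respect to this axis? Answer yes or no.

Axis positions: Holwick=1, Marwick=2, Ivery=3, Calder=4.
Bloc 1 (peak Ivery at position 3): ranking walks positions 3-4-2-1, expanding outward from the peak — single-peaked.
Bloc 2 (peak Holwick at position 1): ranking walks positions 1-2-3-4, expanding outward from the peak — single-peaked.
Bloc 3 (peak Calder at position 4): ranking walks positions 4-3-2-1, expanding outward from the peak — single-peaked.
Bloc 4 (peak Ivery at position 3): ranking walks positions 3-2-4-1, expanding outward from the peak — single-peaked.
Every ranking is single-peaked on this axis.

yes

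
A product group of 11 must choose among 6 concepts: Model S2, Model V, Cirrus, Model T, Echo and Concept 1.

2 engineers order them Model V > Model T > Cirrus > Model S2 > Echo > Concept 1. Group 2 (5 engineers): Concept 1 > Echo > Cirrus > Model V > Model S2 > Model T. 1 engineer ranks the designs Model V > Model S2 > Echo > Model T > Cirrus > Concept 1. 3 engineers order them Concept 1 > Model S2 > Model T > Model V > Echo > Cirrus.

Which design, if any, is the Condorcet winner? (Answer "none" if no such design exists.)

Head-to-head results (11 engineers):
Model S2 vs Model V: 3 to 8, Model V.
Model S2 vs Cirrus: Cirrus, 7–4.
Model S2 vs Model T: 5+1+3 = 9 for Model S2, 2 for Model T — Model S2 by 9–2.
Model S2–Echo: Model S2 6–5.
Model S2 vs Concept 1: Concept 1 wins 8–3.
Model V–Cirrus: Model V 6–5.
Model V vs Model T: 2+5+1 = 8 for Model V, 3 for Model T — Model V by 8–3.
Model V vs Echo: Model V wins 6–5.
Model V–Concept 1: Concept 1 8–3.
Cirrus vs Model T: Cirrus is ranked higher on 5 ballots, Model T on 6. Model T wins 6–5.
Cirrus vs Echo: Echo, 9–2.
Cirrus vs Concept 1: Concept 1 wins 8–3.
Model T vs Echo: Echo wins 6–5.
Model T–Concept 1: Concept 1 8–3.
Echo vs Concept 1: 2+1 = 3 for Echo, 8 for Concept 1 — Concept 1 by 8–3.
Only Concept 1 has no losses; Concept 1 is the Condorcet winner.

Concept 1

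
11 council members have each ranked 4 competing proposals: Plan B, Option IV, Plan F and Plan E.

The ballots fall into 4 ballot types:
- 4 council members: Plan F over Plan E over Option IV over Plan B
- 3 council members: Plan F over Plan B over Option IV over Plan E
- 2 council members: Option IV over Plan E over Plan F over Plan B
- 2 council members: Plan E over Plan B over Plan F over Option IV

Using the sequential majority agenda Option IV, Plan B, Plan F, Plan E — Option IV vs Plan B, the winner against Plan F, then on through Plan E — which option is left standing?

Plan F

Round 1: Option IV vs Plan B — 6–5, Option IV advances.
Round 2: Option IV vs Plan F — 2–9, Plan F advances.
Round 3: Plan F vs Plan E — 7–4, Plan F advances.
The agenda winner is Plan F.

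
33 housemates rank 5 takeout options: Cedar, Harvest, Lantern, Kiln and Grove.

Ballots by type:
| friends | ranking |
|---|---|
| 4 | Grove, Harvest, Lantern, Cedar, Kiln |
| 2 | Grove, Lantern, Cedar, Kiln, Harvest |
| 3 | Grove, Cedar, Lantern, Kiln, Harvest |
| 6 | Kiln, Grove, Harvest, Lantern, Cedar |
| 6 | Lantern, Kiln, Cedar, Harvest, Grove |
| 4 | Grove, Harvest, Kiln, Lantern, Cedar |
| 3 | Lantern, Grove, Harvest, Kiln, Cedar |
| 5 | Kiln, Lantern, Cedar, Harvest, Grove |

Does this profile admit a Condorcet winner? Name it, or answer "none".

none

Head-to-head results (33 friends):
Cedar vs Harvest: Harvest, 17–16.
Cedar vs Lantern: Lantern wins 30–3.
Cedar vs Kiln: Kiln, 24–9.
Cedar–Grove: Grove 22–11.
Harvest vs Lantern: Lantern wins 19–14.
Harvest vs Kiln: Kiln, 22–11.
Harvest vs Grove: Grove wins 22–11.
Lantern vs Kiln: Lantern wins 18–15.
Lantern vs Grove: Grove wins 19–14.
Kiln–Grove: Kiln 17–16.
Each restaurant drops at least one matchup (Cedar loses to Harvest; Harvest loses to Lantern; Lantern loses to Grove; Kiln loses to Lantern; Grove loses to Kiln); the cycle Lantern → Kiln → Grove → Lantern rules out a Condorcet winner.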